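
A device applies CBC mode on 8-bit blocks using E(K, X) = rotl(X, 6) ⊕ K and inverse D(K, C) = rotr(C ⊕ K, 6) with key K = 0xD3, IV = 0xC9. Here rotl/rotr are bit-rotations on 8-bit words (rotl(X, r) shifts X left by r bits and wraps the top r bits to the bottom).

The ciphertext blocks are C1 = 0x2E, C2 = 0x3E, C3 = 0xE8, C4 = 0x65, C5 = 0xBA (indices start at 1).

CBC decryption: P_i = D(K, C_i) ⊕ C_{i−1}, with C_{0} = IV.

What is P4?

P4 = 0x32

P4: D(K, 0x65) = 0xDA; 0xDA ⊕ 0xE8 = 0x32.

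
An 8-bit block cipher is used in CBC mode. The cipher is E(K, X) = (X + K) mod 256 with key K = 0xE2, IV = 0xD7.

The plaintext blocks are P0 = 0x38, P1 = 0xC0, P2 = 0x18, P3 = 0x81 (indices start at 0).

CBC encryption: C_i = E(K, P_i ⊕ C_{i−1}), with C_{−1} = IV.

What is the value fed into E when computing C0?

0xEF

C0: P0 ⊕ 0xD7 = 0xEF; E(K, 0xEF) = 0xD1.
So the input to E for block 0 is 0xEF.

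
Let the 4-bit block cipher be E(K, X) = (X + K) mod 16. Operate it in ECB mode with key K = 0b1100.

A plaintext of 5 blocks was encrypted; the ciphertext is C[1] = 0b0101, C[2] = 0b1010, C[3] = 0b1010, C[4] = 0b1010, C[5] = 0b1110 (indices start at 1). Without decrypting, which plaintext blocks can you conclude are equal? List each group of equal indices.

P[2] = P[3] = P[4]

ECB encrypts each block independently with the same key, so equal ciphertext blocks imply equal plaintext blocks.
C[2] = C[3] = C[4] = 0b1010, so P[2] = P[3] = P[4].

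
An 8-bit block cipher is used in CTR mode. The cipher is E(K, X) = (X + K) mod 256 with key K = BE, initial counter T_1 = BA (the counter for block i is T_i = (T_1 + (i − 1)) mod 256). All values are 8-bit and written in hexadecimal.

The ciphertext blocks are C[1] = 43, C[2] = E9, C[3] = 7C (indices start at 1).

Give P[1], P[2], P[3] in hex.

P[1] = 3B, P[2] = 90, P[3] = 06

CTR decryption: S_i = E(K, T_i) where T_i is the counter for block i; P_i = C_i ⊕ S_i.
P[1]: T = BA, S = E(K, T) = 78; 43 ⊕ 78 = 3B.
P[2]: T = BB, S = E(K, T) = 79; E9 ⊕ 79 = 90.
P[3]: T = BC, S = E(K, T) = 7A; 7C ⊕ 7A = 06.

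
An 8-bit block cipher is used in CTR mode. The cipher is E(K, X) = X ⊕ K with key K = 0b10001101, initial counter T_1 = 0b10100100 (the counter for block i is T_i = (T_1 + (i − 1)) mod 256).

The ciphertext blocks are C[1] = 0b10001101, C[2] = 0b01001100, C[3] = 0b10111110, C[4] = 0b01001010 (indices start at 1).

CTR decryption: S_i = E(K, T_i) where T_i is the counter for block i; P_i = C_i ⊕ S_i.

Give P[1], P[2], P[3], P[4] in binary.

P[1] = 0b10100100, P[2] = 0b01100100, P[3] = 0b10010101, P[4] = 0b01100000

P[1]: T = 0b10100100, S = E(K, T) = 0b00101001; 0b10001101 ⊕ 0b00101001 = 0b10100100.
P[2]: T = 0b10100101, S = E(K, T) = 0b00101000; 0b01001100 ⊕ 0b00101000 = 0b01100100.
P[3]: T = 0b10100110, S = E(K, T) = 0b00101011; 0b10111110 ⊕ 0b00101011 = 0b10010101.
P[4]: T = 0b10100111, S = E(K, T) = 0b00101010; 0b01001010 ⊕ 0b00101010 = 0b01100000.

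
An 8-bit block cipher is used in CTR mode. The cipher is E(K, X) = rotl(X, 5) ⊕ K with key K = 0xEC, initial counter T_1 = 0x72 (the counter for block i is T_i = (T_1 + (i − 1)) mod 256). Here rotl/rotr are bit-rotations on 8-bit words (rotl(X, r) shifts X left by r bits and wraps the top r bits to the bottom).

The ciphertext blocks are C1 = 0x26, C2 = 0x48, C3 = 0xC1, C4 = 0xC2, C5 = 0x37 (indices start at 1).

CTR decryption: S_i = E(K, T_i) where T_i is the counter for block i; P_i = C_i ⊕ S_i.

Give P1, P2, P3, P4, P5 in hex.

P1: T = 0x72, S = E(K, T) = 0xA2; 0x26 ⊕ 0xA2 = 0x84.
P2: T = 0x73, S = E(K, T) = 0x82; 0x48 ⊕ 0x82 = 0xCA.
P3: T = 0x74, S = E(K, T) = 0x62; 0xC1 ⊕ 0x62 = 0xA3.
P4: T = 0x75, S = E(K, T) = 0x42; 0xC2 ⊕ 0x42 = 0x80.
P5: T = 0x76, S = E(K, T) = 0x22; 0x37 ⊕ 0x22 = 0x15.

P1 = 0x84, P2 = 0xCA, P3 = 0xA3, P4 = 0x80, P5 = 0x15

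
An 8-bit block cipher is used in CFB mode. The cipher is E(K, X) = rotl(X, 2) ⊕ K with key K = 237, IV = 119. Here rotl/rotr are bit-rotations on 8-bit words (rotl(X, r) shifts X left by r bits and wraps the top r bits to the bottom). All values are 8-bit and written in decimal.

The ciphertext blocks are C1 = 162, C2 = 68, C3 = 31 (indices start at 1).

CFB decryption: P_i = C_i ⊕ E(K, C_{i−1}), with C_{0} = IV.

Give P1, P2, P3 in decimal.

P1 = 146, P2 = 35, P3 = 227

P1: E(K, 119) = 48; 162 ⊕ 48 = 146.
P2: E(K, 162) = 103; 68 ⊕ 103 = 35.
P3: E(K, 68) = 252; 31 ⊕ 252 = 227.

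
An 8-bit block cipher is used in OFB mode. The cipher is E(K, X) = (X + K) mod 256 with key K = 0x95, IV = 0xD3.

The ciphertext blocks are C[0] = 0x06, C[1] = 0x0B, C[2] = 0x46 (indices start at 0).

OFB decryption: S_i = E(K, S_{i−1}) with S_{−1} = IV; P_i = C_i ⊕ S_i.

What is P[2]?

P[2] = 0xD4

P[0]: S = E(K, 0xD3) = 0x68; 0x06 ⊕ 0x68 = 0x6E.
P[1]: S = E(K, 0x68) = 0xFD; 0x0B ⊕ 0xFD = 0xF6.
P[2]: S = E(K, 0xFD) = 0x92; 0x46 ⊕ 0x92 = 0xD4.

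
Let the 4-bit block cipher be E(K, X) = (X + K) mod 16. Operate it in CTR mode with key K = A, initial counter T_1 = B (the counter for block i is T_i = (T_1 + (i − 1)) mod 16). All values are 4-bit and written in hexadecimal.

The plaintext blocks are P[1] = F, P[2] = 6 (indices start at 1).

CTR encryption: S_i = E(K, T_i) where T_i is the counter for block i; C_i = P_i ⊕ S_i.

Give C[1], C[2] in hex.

C[1]: T = B, S = E(K, T) = 5; F ⊕ 5 = A.
C[2]: T = C, S = E(K, T) = 6; 6 ⊕ 6 = 0.

C[1] = A, C[2] = 0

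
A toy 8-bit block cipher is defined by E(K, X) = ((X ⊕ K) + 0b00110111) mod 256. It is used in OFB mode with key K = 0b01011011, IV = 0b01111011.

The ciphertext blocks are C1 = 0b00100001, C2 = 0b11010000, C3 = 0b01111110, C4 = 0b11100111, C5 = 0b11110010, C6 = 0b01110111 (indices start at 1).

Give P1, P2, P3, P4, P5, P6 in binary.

OFB decryption: S_i = E(K, S_{i−1}) with S_{0} = IV; P_i = C_i ⊕ S_i.
P1: S = E(K, 0b01111011) = 0b01010111; 0b00100001 ⊕ 0b01010111 = 0b01110110.
P2: S = E(K, 0b01010111) = 0b01000011; 0b11010000 ⊕ 0b01000011 = 0b10010011.
P3: S = E(K, 0b01000011) = 0b01001111; 0b01111110 ⊕ 0b01001111 = 0b00110001.
P4: S = E(K, 0b01001111) = 0b01001011; 0b11100111 ⊕ 0b01001011 = 0b10101100.
P5: S = E(K, 0b01001011) = 0b01000111; 0b11110010 ⊕ 0b01000111 = 0b10110101.
P6: S = E(K, 0b01000111) = 0b01010011; 0b01110111 ⊕ 0b01010011 = 0b00100100.

P1 = 0b01110110, P2 = 0b10010011, P3 = 0b00110001, P4 = 0b10101100, P5 = 0b10110101, P6 = 0b00100100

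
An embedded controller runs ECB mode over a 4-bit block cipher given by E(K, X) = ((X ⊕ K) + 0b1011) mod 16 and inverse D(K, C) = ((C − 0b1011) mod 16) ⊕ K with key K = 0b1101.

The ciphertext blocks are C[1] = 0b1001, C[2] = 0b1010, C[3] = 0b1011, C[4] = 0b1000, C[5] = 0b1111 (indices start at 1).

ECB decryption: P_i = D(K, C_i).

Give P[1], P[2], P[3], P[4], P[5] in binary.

P[1] = 0b0011, P[2] = 0b0010, P[3] = 0b1101, P[4] = 0b0000, P[5] = 0b1001

P[1]: D(K, 0b1001) = 0b0011.
P[2]: D(K, 0b1010) = 0b0010.
P[3]: D(K, 0b1011) = 0b1101.
P[4]: D(K, 0b1000) = 0b0000.
P[5]: D(K, 0b1111) = 0b1001.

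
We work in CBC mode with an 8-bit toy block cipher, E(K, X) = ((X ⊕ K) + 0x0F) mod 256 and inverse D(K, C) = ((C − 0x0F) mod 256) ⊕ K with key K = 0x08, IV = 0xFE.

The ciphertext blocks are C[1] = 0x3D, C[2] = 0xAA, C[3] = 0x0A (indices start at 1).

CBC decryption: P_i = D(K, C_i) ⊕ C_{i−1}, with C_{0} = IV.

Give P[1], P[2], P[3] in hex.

P[1] = 0xD8, P[2] = 0xAE, P[3] = 0x59

P[1]: D(K, 0x3D) = 0x26; 0x26 ⊕ 0xFE = 0xD8.
P[2]: D(K, 0xAA) = 0x93; 0x93 ⊕ 0x3D = 0xAE.
P[3]: D(K, 0x0A) = 0xF3; 0xF3 ⊕ 0xAA = 0x59.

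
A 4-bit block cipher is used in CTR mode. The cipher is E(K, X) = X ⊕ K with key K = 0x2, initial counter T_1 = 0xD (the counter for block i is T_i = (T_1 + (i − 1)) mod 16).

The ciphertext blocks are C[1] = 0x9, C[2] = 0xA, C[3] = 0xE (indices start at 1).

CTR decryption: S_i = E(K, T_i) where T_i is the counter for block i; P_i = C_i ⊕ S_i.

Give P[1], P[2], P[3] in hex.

P[1] = 0x6, P[2] = 0x6, P[3] = 0x3

P[1]: T = 0xD, S = E(K, T) = 0xF; 0x9 ⊕ 0xF = 0x6.
P[2]: T = 0xE, S = E(K, T) = 0xC; 0xA ⊕ 0xC = 0x6.
P[3]: T = 0xF, S = E(K, T) = 0xD; 0xE ⊕ 0xD = 0x3.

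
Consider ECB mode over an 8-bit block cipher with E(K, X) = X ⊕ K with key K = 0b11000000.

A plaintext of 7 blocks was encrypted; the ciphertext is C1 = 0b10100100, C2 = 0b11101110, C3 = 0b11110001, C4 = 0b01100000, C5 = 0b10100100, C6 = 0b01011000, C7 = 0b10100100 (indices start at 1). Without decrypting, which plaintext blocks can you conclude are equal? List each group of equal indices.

P1 = P5 = P7

ECB encrypts each block independently with the same key, so equal ciphertext blocks imply equal plaintext blocks.
C1 = C5 = C7 = 0b10100100, so P1 = P5 = P7.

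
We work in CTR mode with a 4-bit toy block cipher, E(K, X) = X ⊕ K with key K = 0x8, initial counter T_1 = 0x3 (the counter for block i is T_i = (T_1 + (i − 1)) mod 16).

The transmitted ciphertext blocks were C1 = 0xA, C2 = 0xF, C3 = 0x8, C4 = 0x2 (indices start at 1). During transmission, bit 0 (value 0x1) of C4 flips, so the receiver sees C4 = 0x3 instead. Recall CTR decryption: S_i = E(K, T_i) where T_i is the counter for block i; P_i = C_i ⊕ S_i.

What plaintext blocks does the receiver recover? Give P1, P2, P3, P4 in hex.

Only C4 changed, to 0x3. In CTR, a change in C_i flips the same bit in P_i only; the keystream is unaffected. Decrypting the received ciphertext:
P1: T = 0x3, S = E(K, T) = 0xB; 0xA ⊕ 0xB = 0x1.
P2: T = 0x4, S = E(K, T) = 0xC; 0xF ⊕ 0xC = 0x3.
P3: T = 0x5, S = E(K, T) = 0xD; 0x8 ⊕ 0xD = 0x5.
P4: T = 0x6, S = E(K, T) = 0xE; 0x3 ⊕ 0xE = 0xD.
Blocks that differ from the original plaintext: P4.

P1 = 0x1, P2 = 0x3, P3 = 0x5, P4 = 0xD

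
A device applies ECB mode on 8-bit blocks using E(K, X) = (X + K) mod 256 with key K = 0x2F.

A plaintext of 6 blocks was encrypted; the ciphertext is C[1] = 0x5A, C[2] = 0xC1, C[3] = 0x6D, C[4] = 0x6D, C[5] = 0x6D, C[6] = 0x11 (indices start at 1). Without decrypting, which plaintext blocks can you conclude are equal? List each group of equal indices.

P[3] = P[4] = P[5]

ECB encrypts each block independently with the same key, so equal ciphertext blocks imply equal plaintext blocks.
C[3] = C[4] = C[5] = 0x6D, so P[3] = P[4] = P[5].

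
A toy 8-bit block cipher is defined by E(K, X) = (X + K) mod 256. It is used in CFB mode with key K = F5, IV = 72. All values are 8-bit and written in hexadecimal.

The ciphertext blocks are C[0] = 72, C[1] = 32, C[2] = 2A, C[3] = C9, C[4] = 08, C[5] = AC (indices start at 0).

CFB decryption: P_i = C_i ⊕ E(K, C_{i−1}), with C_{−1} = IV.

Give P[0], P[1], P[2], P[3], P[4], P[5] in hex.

P[0]: E(K, 72) = 67; 72 ⊕ 67 = 15.
P[1]: E(K, 72) = 67; 32 ⊕ 67 = 55.
P[2]: E(K, 32) = 27; 2A ⊕ 27 = 0D.
P[3]: E(K, 2A) = 1F; C9 ⊕ 1F = D6.
P[4]: E(K, C9) = BE; 08 ⊕ BE = B6.
P[5]: E(K, 08) = FD; AC ⊕ FD = 51.

P[0] = 15, P[1] = 55, P[2] = 0D, P[3] = D6, P[4] = B6, P[5] = 51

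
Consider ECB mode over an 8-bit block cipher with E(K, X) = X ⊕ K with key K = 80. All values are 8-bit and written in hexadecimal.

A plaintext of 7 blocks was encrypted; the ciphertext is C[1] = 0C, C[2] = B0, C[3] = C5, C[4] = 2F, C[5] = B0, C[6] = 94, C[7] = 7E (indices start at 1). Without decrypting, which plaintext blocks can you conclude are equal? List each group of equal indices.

ECB encrypts each block independently with the same key, so equal ciphertext blocks imply equal plaintext blocks.
C[2] = C[5] = B0, so P[2] = P[5].

P[2] = P[5]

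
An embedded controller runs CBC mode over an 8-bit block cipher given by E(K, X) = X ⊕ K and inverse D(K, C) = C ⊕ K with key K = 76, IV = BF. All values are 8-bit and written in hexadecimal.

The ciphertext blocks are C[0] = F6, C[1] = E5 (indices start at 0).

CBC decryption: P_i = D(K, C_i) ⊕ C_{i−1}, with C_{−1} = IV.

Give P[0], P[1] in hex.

P[0]: D(K, F6) = 80; 80 ⊕ BF = 3F.
P[1]: D(K, E5) = 93; 93 ⊕ F6 = 65.

P[0] = 3F, P[1] = 65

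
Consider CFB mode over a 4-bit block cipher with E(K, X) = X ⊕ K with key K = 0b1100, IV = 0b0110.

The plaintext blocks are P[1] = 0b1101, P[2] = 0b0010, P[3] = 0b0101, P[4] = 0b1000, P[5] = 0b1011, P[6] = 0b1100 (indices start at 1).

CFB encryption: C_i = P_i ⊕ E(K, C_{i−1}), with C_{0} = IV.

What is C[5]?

C[1]: E(K, 0b0110) = 0b1010; 0b1101 ⊕ 0b1010 = 0b0111.
C[2]: E(K, 0b0111) = 0b1011; 0b0010 ⊕ 0b1011 = 0b1001.
C[3]: E(K, 0b1001) = 0b0101; 0b0101 ⊕ 0b0101 = 0b0000.
C[4]: E(K, 0b0000) = 0b1100; 0b1000 ⊕ 0b1100 = 0b0100.
C[5]: E(K, 0b0100) = 0b1000; 0b1011 ⊕ 0b1000 = 0b0011.

C[5] = 0b0011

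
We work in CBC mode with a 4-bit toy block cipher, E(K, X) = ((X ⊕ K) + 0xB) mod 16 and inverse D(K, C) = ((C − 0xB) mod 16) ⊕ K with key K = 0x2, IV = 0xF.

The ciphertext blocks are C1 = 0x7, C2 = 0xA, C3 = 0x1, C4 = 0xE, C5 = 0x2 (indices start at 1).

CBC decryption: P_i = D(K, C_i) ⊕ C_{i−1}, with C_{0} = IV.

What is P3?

P3 = 0xE

P3: D(K, 0x1) = 0x4; 0x4 ⊕ 0xA = 0xE.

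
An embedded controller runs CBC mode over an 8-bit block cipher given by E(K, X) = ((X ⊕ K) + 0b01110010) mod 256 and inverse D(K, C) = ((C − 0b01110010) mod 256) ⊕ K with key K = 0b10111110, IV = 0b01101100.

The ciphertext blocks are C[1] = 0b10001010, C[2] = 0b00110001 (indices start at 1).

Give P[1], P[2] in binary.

CBC decryption: P_i = D(K, C_i) ⊕ C_{i−1}, with C_{0} = IV.
P[1]: D(K, 0b10001010) = 0b10100110; 0b10100110 ⊕ 0b01101100 = 0b11001010.
P[2]: D(K, 0b00110001) = 0b00000001; 0b00000001 ⊕ 0b10001010 = 0b10001011.

P[1] = 0b11001010, P[2] = 0b10001011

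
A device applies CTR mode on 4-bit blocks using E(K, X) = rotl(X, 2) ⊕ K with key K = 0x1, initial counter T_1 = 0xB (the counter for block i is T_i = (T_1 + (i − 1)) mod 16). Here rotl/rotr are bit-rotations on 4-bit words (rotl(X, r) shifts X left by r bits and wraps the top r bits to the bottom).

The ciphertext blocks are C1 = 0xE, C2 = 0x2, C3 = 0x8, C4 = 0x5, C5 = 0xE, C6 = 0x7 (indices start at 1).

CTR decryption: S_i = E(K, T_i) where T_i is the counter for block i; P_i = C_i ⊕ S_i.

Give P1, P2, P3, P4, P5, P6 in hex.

P1: T = 0xB, S = E(K, T) = 0xF; 0xE ⊕ 0xF = 0x1.
P2: T = 0xC, S = E(K, T) = 0x2; 0x2 ⊕ 0x2 = 0x0.
P3: T = 0xD, S = E(K, T) = 0x6; 0x8 ⊕ 0x6 = 0xE.
P4: T = 0xE, S = E(K, T) = 0xA; 0x5 ⊕ 0xA = 0xF.
P5: T = 0xF, S = E(K, T) = 0xE; 0xE ⊕ 0xE = 0x0.
P6: T = 0x0, S = E(K, T) = 0x1; 0x7 ⊕ 0x1 = 0x6.

P1 = 0x1, P2 = 0x0, P3 = 0xE, P4 = 0xF, P5 = 0x0, P6 = 0x6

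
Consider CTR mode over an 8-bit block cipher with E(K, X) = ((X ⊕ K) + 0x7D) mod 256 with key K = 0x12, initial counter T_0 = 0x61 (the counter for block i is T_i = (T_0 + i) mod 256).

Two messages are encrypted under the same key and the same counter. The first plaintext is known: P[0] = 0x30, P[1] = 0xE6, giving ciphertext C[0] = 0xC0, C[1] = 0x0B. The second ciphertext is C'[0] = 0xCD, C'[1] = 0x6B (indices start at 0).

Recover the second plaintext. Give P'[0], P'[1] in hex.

In CTR with a reused counter, both messages share the same keystream S_i, so C_i ⊕ C'_i = P_i ⊕ P'_i and thus P'_i = P_i ⊕ C_i ⊕ C'_i.
P'[0]: 0x30 ⊕ 0xC0 ⊕ 0xCD = 0x3D.
P'[1]: 0xE6 ⊕ 0x0B ⊕ 0x6B = 0x86.

P'[0] = 0x3D, P'[1] = 0x86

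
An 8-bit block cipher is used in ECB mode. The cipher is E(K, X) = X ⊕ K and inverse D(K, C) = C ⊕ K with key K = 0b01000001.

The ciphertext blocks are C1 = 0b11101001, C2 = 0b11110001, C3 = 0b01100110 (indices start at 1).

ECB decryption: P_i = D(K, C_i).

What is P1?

P1 = 0b10101000

P1: D(K, 0b11101001) = 0b10101000.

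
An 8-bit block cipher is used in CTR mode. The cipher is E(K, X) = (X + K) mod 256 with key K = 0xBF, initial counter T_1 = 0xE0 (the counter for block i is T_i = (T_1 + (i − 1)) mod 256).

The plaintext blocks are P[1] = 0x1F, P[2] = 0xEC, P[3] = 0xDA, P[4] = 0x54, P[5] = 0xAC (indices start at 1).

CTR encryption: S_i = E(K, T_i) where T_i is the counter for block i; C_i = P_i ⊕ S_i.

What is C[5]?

C[1]: T = 0xE0, S = E(K, T) = 0x9F; 0x1F ⊕ 0x9F = 0x80.
C[2]: T = 0xE1, S = E(K, T) = 0xA0; 0xEC ⊕ 0xA0 = 0x4C.
C[3]: T = 0xE2, S = E(K, T) = 0xA1; 0xDA ⊕ 0xA1 = 0x7B.
C[4]: T = 0xE3, S = E(K, T) = 0xA2; 0x54 ⊕ 0xA2 = 0xF6.
C[5]: T = 0xE4, S = E(K, T) = 0xA3; 0xAC ⊕ 0xA3 = 0x0F.

C[5] = 0x0F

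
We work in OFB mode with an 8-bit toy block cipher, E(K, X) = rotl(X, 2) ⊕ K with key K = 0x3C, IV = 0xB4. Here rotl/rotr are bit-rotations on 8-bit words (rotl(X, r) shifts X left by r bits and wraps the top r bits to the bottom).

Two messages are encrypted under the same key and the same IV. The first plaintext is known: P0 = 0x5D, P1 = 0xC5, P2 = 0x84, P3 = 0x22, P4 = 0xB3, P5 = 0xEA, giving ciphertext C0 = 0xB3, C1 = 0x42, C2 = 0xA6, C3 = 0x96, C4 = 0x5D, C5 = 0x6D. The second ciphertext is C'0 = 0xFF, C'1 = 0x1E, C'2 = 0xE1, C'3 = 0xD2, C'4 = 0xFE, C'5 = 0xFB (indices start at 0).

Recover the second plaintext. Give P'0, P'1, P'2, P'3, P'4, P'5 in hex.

In OFB with a reused IV, both messages share the same keystream S_i, so C_i ⊕ C'_i = P_i ⊕ P'_i and thus P'_i = P_i ⊕ C_i ⊕ C'_i.
P'0: 0x5D ⊕ 0xB3 ⊕ 0xFF = 0x11.
P'1: 0xC5 ⊕ 0x42 ⊕ 0x1E = 0x99.
P'2: 0x84 ⊕ 0xA6 ⊕ 0xE1 = 0xC3.
P'3: 0x22 ⊕ 0x96 ⊕ 0xD2 = 0x66.
P'4: 0xB3 ⊕ 0x5D ⊕ 0xFE = 0x10.
P'5: 0xEA ⊕ 0x6D ⊕ 0xFB = 0x7C.

P'0 = 0x11, P'1 = 0x99, P'2 = 0xC3, P'3 = 0x66, P'4 = 0x10, P'5 = 0x7C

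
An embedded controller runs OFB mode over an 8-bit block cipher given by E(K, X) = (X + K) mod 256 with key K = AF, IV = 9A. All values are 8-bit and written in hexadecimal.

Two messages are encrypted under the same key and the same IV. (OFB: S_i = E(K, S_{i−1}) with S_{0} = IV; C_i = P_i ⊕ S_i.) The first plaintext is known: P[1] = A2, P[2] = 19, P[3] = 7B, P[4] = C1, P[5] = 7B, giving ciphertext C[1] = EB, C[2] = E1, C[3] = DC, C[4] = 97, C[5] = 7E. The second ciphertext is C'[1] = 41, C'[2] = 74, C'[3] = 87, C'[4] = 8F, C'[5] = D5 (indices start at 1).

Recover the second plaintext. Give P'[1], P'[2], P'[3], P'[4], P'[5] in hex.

In OFB with a reused IV, both messages share the same keystream S_i, so C_i ⊕ C'_i = P_i ⊕ P'_i and thus P'_i = P_i ⊕ C_i ⊕ C'_i.
P'[1]: A2 ⊕ EB ⊕ 41 = 08.
P'[2]: 19 ⊕ E1 ⊕ 74 = 8C.
P'[3]: 7B ⊕ DC ⊕ 87 = 20.
P'[4]: C1 ⊕ 97 ⊕ 8F = D9.
P'[5]: 7B ⊕ 7E ⊕ D5 = D0.

P'[1] = 08, P'[2] = 8C, P'[3] = 20, P'[4] = D9, P'[5] = D0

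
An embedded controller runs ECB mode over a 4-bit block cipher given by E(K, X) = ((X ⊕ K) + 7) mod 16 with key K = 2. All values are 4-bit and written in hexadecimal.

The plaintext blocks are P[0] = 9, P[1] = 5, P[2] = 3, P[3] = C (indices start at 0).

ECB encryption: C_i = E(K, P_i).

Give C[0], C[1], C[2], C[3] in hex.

C[0]: E(K, 9) = 2.
C[1]: E(K, 5) = E.
C[2]: E(K, 3) = 8.
C[3]: E(K, C) = 5.

C[0] = 2, C[1] = E, C[2] = 8, C[3] = 5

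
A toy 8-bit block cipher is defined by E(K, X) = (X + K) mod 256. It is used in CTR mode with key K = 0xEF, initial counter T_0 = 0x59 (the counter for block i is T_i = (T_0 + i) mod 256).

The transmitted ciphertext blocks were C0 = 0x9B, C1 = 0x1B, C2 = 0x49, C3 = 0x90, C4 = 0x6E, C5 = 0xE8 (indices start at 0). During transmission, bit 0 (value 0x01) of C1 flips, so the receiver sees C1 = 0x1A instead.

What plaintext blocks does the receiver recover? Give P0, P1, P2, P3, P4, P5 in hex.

CTR decryption: S_i = E(K, T_i) where T_i is the counter for block i; P_i = C_i ⊕ S_i.
Only C1 changed, to 0x1A. In CTR, a change in C_i flips the same bit in P_i only; the keystream is unaffected. Decrypting the received ciphertext:
P0: T = 0x59, S = E(K, T) = 0x48; 0x9B ⊕ 0x48 = 0xD3.
P1: T = 0x5A, S = E(K, T) = 0x49; 0x1A ⊕ 0x49 = 0x53.
P2: T = 0x5B, S = E(K, T) = 0x4A; 0x49 ⊕ 0x4A = 0x03.
P3: T = 0x5C, S = E(K, T) = 0x4B; 0x90 ⊕ 0x4B = 0xDB.
P4: T = 0x5D, S = E(K, T) = 0x4C; 0x6E ⊕ 0x4C = 0x22.
P5: T = 0x5E, S = E(K, T) = 0x4D; 0xE8 ⊕ 0x4D = 0xA5.
Blocks that differ from the original plaintext: P1.

P0 = 0xD3, P1 = 0x53, P2 = 0x03, P3 = 0xDB, P4 = 0x22, P5 = 0xA5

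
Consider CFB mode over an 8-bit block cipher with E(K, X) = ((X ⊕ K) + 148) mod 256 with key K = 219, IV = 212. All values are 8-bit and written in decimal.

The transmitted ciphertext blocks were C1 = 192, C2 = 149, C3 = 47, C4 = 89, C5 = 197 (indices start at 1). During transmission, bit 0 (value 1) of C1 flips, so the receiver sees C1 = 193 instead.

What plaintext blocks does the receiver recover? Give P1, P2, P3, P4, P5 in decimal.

P1 = 98, P2 = 59, P3 = 205, P4 = 209, P5 = 211

CFB decryption: P_i = C_i ⊕ E(K, C_{i−1}), with C_{0} = IV.
Only C1 changed, to 193. In CFB, a change in C_i flips the same bit in P_i and garbles P_{i+1}. Decrypting the received ciphertext:
P1: E(K, 212) = 163; 193 ⊕ 163 = 98.
P2: E(K, 193) = 174; 149 ⊕ 174 = 59.
P3: E(K, 149) = 226; 47 ⊕ 226 = 205.
P4: E(K, 47) = 136; 89 ⊕ 136 = 209.
P5: E(K, 89) = 22; 197 ⊕ 22 = 211.
Blocks that differ from the original plaintext: P1, P2.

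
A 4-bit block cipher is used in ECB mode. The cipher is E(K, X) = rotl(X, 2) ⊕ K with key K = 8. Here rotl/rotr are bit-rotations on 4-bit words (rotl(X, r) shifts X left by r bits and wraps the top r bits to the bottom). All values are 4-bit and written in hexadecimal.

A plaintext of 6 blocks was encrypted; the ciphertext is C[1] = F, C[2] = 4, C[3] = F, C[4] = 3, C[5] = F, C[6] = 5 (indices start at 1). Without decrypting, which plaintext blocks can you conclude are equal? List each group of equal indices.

ECB encrypts each block independently with the same key, so equal ciphertext blocks imply equal plaintext blocks.
C[1] = C[3] = C[5] = F, so P[1] = P[3] = P[5].

P[1] = P[3] = P[5]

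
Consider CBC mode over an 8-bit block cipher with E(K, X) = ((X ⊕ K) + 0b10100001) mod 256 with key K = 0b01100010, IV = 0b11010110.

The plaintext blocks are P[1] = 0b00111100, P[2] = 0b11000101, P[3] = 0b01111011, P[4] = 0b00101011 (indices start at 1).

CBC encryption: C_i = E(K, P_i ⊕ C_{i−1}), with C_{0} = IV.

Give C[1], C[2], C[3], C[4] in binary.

C[1]: P[1] ⊕ 0b11010110 = 0b11101010; E(K, 0b11101010) = 0b00101001.
C[2]: P[2] ⊕ 0b00101001 = 0b11101100; E(K, 0b11101100) = 0b00101111.
C[3]: P[3] ⊕ 0b00101111 = 0b01010100; E(K, 0b01010100) = 0b11010111.
C[4]: P[4] ⊕ 0b11010111 = 0b11111100; E(K, 0b11111100) = 0b00111111.

C[1] = 0b00101001, C[2] = 0b00101111, C[3] = 0b11010111, C[4] = 0b00111111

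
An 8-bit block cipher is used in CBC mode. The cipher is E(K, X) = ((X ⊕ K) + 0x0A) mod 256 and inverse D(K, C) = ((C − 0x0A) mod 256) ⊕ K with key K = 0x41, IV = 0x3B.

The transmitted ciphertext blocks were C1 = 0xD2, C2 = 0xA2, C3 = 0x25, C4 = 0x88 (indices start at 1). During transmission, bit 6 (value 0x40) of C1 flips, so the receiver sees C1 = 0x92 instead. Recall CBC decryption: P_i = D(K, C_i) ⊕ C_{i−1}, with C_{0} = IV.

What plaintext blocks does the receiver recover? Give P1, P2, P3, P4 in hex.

Only C1 changed, to 0x92. In CBC, a change in C_i garbles P_i and flips the same bit in P_{i+1}. Decrypting the received ciphertext:
P1: D(K, 0x92) = 0xC9; 0xC9 ⊕ 0x3B = 0xF2.
P2: D(K, 0xA2) = 0xD9; 0xD9 ⊕ 0x92 = 0x4B.
P3: D(K, 0x25) = 0x5A; 0x5A ⊕ 0xA2 = 0xF8.
P4: D(K, 0x88) = 0x3F; 0x3F ⊕ 0x25 = 0x1A.
Blocks that differ from the original plaintext: P1, P2.

P1 = 0xF2, P2 = 0x4B, P3 = 0xF8, P4 = 0x1A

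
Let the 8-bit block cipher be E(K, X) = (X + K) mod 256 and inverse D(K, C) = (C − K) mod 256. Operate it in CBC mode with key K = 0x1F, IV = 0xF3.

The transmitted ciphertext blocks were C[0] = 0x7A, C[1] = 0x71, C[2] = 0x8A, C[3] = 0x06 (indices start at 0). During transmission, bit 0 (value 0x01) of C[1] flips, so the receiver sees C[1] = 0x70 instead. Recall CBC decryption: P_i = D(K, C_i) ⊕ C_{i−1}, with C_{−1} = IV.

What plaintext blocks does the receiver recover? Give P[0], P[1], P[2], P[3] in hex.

Only C[1] changed, to 0x70. In CBC, a change in C_i garbles P_i and flips the same bit in P_{i+1}. Decrypting the received ciphertext:
P[0]: D(K, 0x7A) = 0x5B; 0x5B ⊕ 0xF3 = 0xA8.
P[1]: D(K, 0x70) = 0x51; 0x51 ⊕ 0x7A = 0x2B.
P[2]: D(K, 0x8A) = 0x6B; 0x6B ⊕ 0x70 = 0x1B.
P[3]: D(K, 0x06) = 0xE7; 0xE7 ⊕ 0x8A = 0x6D.
Blocks that differ from the original plaintext: P[1], P[2].

P[0] = 0xA8, P[1] = 0x2B, P[2] = 0x1B, P[3] = 0x6D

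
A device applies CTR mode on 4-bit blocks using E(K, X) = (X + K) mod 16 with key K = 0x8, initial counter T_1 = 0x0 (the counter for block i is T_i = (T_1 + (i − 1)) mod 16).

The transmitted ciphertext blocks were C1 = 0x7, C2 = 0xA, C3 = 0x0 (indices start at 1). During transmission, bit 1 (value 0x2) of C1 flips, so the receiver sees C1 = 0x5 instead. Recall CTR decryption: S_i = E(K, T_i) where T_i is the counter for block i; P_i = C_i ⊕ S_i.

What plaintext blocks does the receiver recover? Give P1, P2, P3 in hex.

Only C1 changed, to 0x5. In CTR, a change in C_i flips the same bit in P_i only; the keystream is unaffected. Decrypting the received ciphertext:
P1: T = 0x0, S = E(K, T) = 0x8; 0x5 ⊕ 0x8 = 0xD.
P2: T = 0x1, S = E(K, T) = 0x9; 0xA ⊕ 0x9 = 0x3.
P3: T = 0x2, S = E(K, T) = 0xA; 0x0 ⊕ 0xA = 0xA.
Blocks that differ from the original plaintext: P1.

P1 = 0xD, P2 = 0x3, P3 = 0xA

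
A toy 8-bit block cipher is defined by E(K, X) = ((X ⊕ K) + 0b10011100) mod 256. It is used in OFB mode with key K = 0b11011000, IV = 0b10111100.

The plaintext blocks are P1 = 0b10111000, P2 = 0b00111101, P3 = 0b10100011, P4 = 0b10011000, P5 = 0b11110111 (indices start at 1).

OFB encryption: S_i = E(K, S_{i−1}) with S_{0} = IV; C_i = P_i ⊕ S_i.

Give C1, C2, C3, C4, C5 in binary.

C1: S = E(K, 0b10111100) = 0b00000000; 0b10111000 ⊕ 0b00000000 = 0b10111000.
C2: S = E(K, 0b00000000) = 0b01110100; 0b00111101 ⊕ 0b01110100 = 0b01001001.
C3: S = E(K, 0b01110100) = 0b01001000; 0b10100011 ⊕ 0b01001000 = 0b11101011.
C4: S = E(K, 0b01001000) = 0b00101100; 0b10011000 ⊕ 0b00101100 = 0b10110100.
C5: S = E(K, 0b00101100) = 0b10010000; 0b11110111 ⊕ 0b10010000 = 0b01100111.

C1 = 0b10111000, C2 = 0b01001001, C3 = 0b11101011, C4 = 0b10110100, C5 = 0b01100111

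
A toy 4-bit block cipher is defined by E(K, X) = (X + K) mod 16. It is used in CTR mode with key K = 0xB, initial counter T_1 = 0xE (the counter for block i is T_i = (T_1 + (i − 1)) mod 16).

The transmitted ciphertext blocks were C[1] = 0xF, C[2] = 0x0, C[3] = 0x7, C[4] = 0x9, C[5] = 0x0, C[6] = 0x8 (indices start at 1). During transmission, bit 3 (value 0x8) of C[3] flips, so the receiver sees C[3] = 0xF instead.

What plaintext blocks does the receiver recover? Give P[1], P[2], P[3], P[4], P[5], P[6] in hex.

CTR decryption: S_i = E(K, T_i) where T_i is the counter for block i; P_i = C_i ⊕ S_i.
Only C[3] changed, to 0xF. In CTR, a change in C_i flips the same bit in P_i only; the keystream is unaffected. Decrypting the received ciphertext:
P[1]: T = 0xE, S = E(K, T) = 0x9; 0xF ⊕ 0x9 = 0x6.
P[2]: T = 0xF, S = E(K, T) = 0xA; 0x0 ⊕ 0xA = 0xA.
P[3]: T = 0x0, S = E(K, T) = 0xB; 0xF ⊕ 0xB = 0x4.
P[4]: T = 0x1, S = E(K, T) = 0xC; 0x9 ⊕ 0xC = 0x5.
P[5]: T = 0x2, S = E(K, T) = 0xD; 0x0 ⊕ 0xD = 0xD.
P[6]: T = 0x3, S = E(K, T) = 0xE; 0x8 ⊕ 0xE = 0x6.
Blocks that differ from the original plaintext: P[3].

P[1] = 0x6, P[2] = 0xA, P[3] = 0x4, P[4] = 0x5, P[5] = 0xD, P[6] = 0x6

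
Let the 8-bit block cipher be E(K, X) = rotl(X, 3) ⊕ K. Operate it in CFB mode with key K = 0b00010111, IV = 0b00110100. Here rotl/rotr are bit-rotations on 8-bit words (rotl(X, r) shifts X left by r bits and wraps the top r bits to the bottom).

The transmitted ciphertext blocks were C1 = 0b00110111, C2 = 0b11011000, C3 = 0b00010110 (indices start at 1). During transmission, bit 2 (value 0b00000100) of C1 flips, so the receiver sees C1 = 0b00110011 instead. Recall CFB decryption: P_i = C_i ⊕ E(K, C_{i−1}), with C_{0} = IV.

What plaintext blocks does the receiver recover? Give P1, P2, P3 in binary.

Only C1 changed, to 0b00110011. In CFB, a change in C_i flips the same bit in P_i and garbles P_{i+1}. Decrypting the received ciphertext:
P1: E(K, 0b00110100) = 0b10110110; 0b00110011 ⊕ 0b10110110 = 0b10000101.
P2: E(K, 0b00110011) = 0b10001110; 0b11011000 ⊕ 0b10001110 = 0b01010110.
P3: E(K, 0b11011000) = 0b11010001; 0b00010110 ⊕ 0b11010001 = 0b11000111.
Blocks that differ from the original plaintext: P1, P2.

P1 = 0b10000101, P2 = 0b01010110, P3 = 0b11000111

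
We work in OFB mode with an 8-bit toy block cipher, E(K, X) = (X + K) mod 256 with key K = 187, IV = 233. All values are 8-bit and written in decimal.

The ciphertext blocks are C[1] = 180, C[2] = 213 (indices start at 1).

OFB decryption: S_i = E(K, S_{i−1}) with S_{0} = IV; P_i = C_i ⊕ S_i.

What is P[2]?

P[2] = 138

P[1]: S = E(K, 233) = 164; 180 ⊕ 164 = 16.
P[2]: S = E(K, 164) = 95; 213 ⊕ 95 = 138.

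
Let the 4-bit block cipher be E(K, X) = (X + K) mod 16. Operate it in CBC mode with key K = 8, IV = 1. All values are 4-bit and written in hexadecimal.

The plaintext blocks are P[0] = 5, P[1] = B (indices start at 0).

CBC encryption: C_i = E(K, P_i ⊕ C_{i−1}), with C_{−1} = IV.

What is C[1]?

C[0]: P[0] ⊕ 1 = 4; E(K, 4) = C.
C[1]: P[1] ⊕ C = 7; E(K, 7) = F.

C[1] = F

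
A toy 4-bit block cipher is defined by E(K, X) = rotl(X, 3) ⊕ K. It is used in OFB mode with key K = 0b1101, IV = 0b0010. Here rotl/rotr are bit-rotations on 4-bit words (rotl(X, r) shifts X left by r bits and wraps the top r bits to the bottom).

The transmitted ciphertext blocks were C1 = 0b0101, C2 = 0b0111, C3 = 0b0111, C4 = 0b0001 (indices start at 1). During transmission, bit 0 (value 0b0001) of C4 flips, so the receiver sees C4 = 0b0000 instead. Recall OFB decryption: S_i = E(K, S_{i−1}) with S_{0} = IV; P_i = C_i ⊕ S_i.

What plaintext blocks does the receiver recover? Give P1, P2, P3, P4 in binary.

Only C4 changed, to 0b0000. In OFB, a change in C_i flips the same bit in P_i only; the keystream is unaffected. Decrypting the received ciphertext:
P1: S = E(K, 0b0010) = 0b1100; 0b0101 ⊕ 0b1100 = 0b1001.
P2: S = E(K, 0b1100) = 0b1011; 0b0111 ⊕ 0b1011 = 0b1100.
P3: S = E(K, 0b1011) = 0b0000; 0b0111 ⊕ 0b0000 = 0b0111.
P4: S = E(K, 0b0000) = 0b1101; 0b0000 ⊕ 0b1101 = 0b1101.
Blocks that differ from the original plaintext: P4.

P1 = 0b1001, P2 = 0b1100, P3 = 0b0111, P4 = 0b1101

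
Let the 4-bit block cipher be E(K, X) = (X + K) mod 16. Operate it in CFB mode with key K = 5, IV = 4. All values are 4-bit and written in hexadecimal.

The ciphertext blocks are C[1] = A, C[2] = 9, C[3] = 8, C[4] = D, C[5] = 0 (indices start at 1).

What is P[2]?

P[2] = 6

CFB decryption: P_i = C_i ⊕ E(K, C_{i−1}), with C_{0} = IV.
P[2]: E(K, A) = F; 9 ⊕ F = 6.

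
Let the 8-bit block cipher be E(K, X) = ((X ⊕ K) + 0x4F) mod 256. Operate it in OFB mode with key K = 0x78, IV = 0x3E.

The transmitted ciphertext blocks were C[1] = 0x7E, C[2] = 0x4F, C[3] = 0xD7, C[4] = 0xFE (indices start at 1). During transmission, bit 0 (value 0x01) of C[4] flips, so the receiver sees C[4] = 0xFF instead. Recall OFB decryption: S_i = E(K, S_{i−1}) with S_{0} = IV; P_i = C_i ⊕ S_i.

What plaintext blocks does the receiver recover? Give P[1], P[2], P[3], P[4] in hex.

P[1] = 0xEB, P[2] = 0x73, P[3] = 0x44, P[4] = 0xC5

Only C[4] changed, to 0xFF. In OFB, a change in C_i flips the same bit in P_i only; the keystream is unaffected. Decrypting the received ciphertext:
P[1]: S = E(K, 0x3E) = 0x95; 0x7E ⊕ 0x95 = 0xEB.
P[2]: S = E(K, 0x95) = 0x3C; 0x4F ⊕ 0x3C = 0x73.
P[3]: S = E(K, 0x3C) = 0x93; 0xD7 ⊕ 0x93 = 0x44.
P[4]: S = E(K, 0x93) = 0x3A; 0xFF ⊕ 0x3A = 0xC5.
Blocks that differ from the original plaintext: P[4].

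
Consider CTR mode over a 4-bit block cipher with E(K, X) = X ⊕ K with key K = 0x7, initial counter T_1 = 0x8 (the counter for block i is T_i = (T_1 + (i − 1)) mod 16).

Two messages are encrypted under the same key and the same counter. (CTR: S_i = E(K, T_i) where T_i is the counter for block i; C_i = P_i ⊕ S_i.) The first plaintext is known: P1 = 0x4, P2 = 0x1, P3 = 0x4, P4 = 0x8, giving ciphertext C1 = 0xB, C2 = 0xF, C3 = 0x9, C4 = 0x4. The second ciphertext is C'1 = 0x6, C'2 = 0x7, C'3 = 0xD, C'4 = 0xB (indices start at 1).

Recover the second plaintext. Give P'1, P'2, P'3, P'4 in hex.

P'1 = 0x9, P'2 = 0x9, P'3 = 0x0, P'4 = 0x7

In CTR with a reused counter, both messages share the same keystream S_i, so C_i ⊕ C'_i = P_i ⊕ P'_i and thus P'_i = P_i ⊕ C_i ⊕ C'_i.
P'1: 0x4 ⊕ 0xB ⊕ 0x6 = 0x9.
P'2: 0x1 ⊕ 0xF ⊕ 0x7 = 0x9.
P'3: 0x4 ⊕ 0x9 ⊕ 0xD = 0x0.
P'4: 0x8 ⊕ 0x4 ⊕ 0xB = 0x7.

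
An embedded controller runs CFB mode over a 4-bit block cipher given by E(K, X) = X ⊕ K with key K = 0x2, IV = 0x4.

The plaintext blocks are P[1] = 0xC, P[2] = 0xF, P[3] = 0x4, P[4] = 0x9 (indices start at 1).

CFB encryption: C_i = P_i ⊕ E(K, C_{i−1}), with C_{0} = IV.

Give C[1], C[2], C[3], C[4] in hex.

C[1]: E(K, 0x4) = 0x6; 0xC ⊕ 0x6 = 0xA.
C[2]: E(K, 0xA) = 0x8; 0xF ⊕ 0x8 = 0x7.
C[3]: E(K, 0x7) = 0x5; 0x4 ⊕ 0x5 = 0x1.
C[4]: E(K, 0x1) = 0x3; 0x9 ⊕ 0x3 = 0xA.

C[1] = 0xA, C[2] = 0x7, C[3] = 0x1, C[4] = 0xA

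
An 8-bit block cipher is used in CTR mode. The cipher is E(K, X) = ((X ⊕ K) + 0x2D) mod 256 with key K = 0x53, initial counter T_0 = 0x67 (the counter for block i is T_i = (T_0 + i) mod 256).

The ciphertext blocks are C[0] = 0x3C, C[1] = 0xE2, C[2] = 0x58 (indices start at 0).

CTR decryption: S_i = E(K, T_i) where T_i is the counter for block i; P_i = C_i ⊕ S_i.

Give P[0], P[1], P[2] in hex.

P[0]: T = 0x67, S = E(K, T) = 0x61; 0x3C ⊕ 0x61 = 0x5D.
P[1]: T = 0x68, S = E(K, T) = 0x68; 0xE2 ⊕ 0x68 = 0x8A.
P[2]: T = 0x69, S = E(K, T) = 0x67; 0x58 ⊕ 0x67 = 0x3F.

P[0] = 0x5D, P[1] = 0x8A, P[2] = 0x3F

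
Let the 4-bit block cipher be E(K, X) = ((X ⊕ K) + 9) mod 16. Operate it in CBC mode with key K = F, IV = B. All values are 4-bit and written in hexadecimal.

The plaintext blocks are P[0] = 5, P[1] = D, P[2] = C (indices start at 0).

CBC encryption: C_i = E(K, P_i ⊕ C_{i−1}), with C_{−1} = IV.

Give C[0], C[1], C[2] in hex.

C[0] = A, C[1] = 1, C[2] = B

C[0]: P[0] ⊕ B = E; E(K, E) = A.
C[1]: P[1] ⊕ A = 7; E(K, 7) = 1.
C[2]: P[2] ⊕ 1 = D; E(K, D) = B.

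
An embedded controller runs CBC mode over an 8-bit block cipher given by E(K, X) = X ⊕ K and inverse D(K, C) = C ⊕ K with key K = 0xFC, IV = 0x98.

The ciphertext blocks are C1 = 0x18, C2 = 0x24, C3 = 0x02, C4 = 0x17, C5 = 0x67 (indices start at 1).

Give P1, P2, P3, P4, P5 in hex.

P1 = 0x7C, P2 = 0xC0, P3 = 0xDA, P4 = 0xE9, P5 = 0x8C

CBC decryption: P_i = D(K, C_i) ⊕ C_{i−1}, with C_{0} = IV.
P1: D(K, 0x18) = 0xE4; 0xE4 ⊕ 0x98 = 0x7C.
P2: D(K, 0x24) = 0xD8; 0xD8 ⊕ 0x18 = 0xC0.
P3: D(K, 0x02) = 0xFE; 0xFE ⊕ 0x24 = 0xDA.
P4: D(K, 0x17) = 0xEB; 0xEB ⊕ 0x02 = 0xE9.
P5: D(K, 0x67) = 0x9B; 0x9B ⊕ 0x17 = 0x8C.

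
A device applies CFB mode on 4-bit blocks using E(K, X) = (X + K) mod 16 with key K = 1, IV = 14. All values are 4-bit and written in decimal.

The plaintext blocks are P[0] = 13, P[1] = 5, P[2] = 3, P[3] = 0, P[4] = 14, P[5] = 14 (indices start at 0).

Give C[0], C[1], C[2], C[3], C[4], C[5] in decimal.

CFB encryption: C_i = P_i ⊕ E(K, C_{i−1}), with C_{−1} = IV.
C[0]: E(K, 14) = 15; 13 ⊕ 15 = 2.
C[1]: E(K, 2) = 3; 5 ⊕ 3 = 6.
C[2]: E(K, 6) = 7; 3 ⊕ 7 = 4.
C[3]: E(K, 4) = 5; 0 ⊕ 5 = 5.
C[4]: E(K, 5) = 6; 14 ⊕ 6 = 8.
C[5]: E(K, 8) = 9; 14 ⊕ 9 = 7.

C[0] = 2, C[1] = 6, C[2] = 4, C[3] = 5, C[4] = 8, C[5] = 7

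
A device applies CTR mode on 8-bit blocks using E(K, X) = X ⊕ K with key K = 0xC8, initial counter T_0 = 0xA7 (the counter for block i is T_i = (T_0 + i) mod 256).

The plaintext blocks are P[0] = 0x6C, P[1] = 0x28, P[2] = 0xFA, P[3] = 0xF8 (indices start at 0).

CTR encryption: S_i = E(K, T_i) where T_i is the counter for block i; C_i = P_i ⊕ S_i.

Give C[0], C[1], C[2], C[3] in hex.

C[0]: T = 0xA7, S = E(K, T) = 0x6F; 0x6C ⊕ 0x6F = 0x03.
C[1]: T = 0xA8, S = E(K, T) = 0x60; 0x28 ⊕ 0x60 = 0x48.
C[2]: T = 0xA9, S = E(K, T) = 0x61; 0xFA ⊕ 0x61 = 0x9B.
C[3]: T = 0xAA, S = E(K, T) = 0x62; 0xF8 ⊕ 0x62 = 0x9A.

C[0] = 0x03, C[1] = 0x48, C[2] = 0x9B, C[3] = 0x9A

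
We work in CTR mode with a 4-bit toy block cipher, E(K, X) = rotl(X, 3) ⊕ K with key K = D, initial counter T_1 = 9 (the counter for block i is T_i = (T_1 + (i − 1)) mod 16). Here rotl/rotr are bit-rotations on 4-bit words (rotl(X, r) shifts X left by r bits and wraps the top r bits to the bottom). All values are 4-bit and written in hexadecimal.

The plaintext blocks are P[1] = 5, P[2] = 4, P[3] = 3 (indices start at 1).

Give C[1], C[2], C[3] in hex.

C[1] = 4, C[2] = C, C[3] = 3

CTR encryption: S_i = E(K, T_i) where T_i is the counter for block i; C_i = P_i ⊕ S_i.
C[1]: T = 9, S = E(K, T) = 1; 5 ⊕ 1 = 4.
C[2]: T = A, S = E(K, T) = 8; 4 ⊕ 8 = C.
C[3]: T = B, S = E(K, T) = 0; 3 ⊕ 0 = 3.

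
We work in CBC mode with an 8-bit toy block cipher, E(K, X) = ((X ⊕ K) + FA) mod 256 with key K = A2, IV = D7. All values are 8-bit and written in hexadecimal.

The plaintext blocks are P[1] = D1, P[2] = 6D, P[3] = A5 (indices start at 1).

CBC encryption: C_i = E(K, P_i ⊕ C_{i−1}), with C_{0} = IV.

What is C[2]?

C[1]: P[1] ⊕ D7 = 06; E(K, 06) = 9E.
C[2]: P[2] ⊕ 9E = F3; E(K, F3) = 4B.

C[2] = 4B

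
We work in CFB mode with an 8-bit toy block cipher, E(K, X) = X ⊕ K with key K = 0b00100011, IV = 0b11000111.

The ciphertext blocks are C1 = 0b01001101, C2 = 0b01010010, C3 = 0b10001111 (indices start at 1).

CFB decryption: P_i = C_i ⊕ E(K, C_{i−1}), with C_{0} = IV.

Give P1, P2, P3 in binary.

P1: E(K, 0b11000111) = 0b11100100; 0b01001101 ⊕ 0b11100100 = 0b10101001.
P2: E(K, 0b01001101) = 0b01101110; 0b01010010 ⊕ 0b01101110 = 0b00111100.
P3: E(K, 0b01010010) = 0b01110001; 0b10001111 ⊕ 0b01110001 = 0b11111110.

P1 = 0b10101001, P2 = 0b00111100, P3 = 0b11111110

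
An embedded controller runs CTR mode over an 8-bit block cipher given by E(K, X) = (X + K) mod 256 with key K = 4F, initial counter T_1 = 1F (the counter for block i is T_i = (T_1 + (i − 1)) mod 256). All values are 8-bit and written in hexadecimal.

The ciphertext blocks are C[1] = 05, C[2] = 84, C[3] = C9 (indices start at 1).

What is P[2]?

P[2] = EB

CTR decryption: S_i = E(K, T_i) where T_i is the counter for block i; P_i = C_i ⊕ S_i.
P[2]: T = 20, S = E(K, T) = 6F; 84 ⊕ 6F = EB.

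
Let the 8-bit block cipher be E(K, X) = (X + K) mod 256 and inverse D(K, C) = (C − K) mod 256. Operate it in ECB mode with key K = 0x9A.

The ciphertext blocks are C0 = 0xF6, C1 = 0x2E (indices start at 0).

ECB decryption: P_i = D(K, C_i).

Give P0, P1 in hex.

P0 = 0x5C, P1 = 0x94

P0: D(K, 0xF6) = 0x5C.
P1: D(K, 0x2E) = 0x94.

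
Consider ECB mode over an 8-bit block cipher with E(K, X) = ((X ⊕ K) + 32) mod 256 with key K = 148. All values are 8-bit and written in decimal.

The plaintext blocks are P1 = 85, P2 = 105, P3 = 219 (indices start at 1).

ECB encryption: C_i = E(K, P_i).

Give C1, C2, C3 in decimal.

C1: E(K, 85) = 225.
C2: E(K, 105) = 29.
C3: E(K, 219) = 111.

C1 = 225, C2 = 29, C3 = 111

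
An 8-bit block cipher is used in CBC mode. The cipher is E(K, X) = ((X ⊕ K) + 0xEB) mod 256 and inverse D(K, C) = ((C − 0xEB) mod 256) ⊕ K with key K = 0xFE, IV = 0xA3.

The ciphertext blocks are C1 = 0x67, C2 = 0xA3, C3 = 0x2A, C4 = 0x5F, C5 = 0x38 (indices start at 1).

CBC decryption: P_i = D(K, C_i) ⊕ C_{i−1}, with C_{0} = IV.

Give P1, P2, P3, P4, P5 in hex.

P1 = 0x21, P2 = 0x21, P3 = 0x62, P4 = 0xA0, P5 = 0xEC

P1: D(K, 0x67) = 0x82; 0x82 ⊕ 0xA3 = 0x21.
P2: D(K, 0xA3) = 0x46; 0x46 ⊕ 0x67 = 0x21.
P3: D(K, 0x2A) = 0xC1; 0xC1 ⊕ 0xA3 = 0x62.
P4: D(K, 0x5F) = 0x8A; 0x8A ⊕ 0x2A = 0xA0.
P5: D(K, 0x38) = 0xB3; 0xB3 ⊕ 0x5F = 0xEC.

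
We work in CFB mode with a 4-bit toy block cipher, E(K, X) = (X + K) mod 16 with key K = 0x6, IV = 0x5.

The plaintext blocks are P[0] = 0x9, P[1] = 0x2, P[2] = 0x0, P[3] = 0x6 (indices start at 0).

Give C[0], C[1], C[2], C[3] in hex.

CFB encryption: C_i = P_i ⊕ E(K, C_{i−1}), with C_{−1} = IV.
C[0]: E(K, 0x5) = 0xB; 0x9 ⊕ 0xB = 0x2.
C[1]: E(K, 0x2) = 0x8; 0x2 ⊕ 0x8 = 0xA.
C[2]: E(K, 0xA) = 0x0; 0x0 ⊕ 0x0 = 0x0.
C[3]: E(K, 0x0) = 0x6; 0x6 ⊕ 0x6 = 0x0.

C[0] = 0x2, C[1] = 0xA, C[2] = 0x0, C[3] = 0x0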